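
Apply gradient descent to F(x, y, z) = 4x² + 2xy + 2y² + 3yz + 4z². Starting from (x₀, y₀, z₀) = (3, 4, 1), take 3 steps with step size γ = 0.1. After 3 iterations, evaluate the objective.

1.282572

∇F = (8x + 2y, 2x + 4y + 3z, 3y + 8z)
Step 1: at (3, 4, 1), ∇F = (32, 25, 20) → (3, 4, 1) − 0.1·(32, 25, 20) = (-0.2, 1.5, -1)
Step 2: at (-0.2, 1.5, -1), ∇F = (1.4, 2.6, -3.5) → (-0.2, 1.5, -1) − 0.1·(1.4, 2.6, -3.5) = (-0.34, 1.24, -0.65)
Step 3: at (-0.34, 1.24, -0.65), ∇F = (-0.24, 2.33, -1.48) → (-0.34, 1.24, -0.65) − 0.1·(-0.24, 2.33, -1.48) = (-0.316, 1.007, -0.502)
F(-0.316, 1.007, -0.502) = 1.282572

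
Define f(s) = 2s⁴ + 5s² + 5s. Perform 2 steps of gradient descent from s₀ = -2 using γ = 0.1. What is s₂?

-164.8032

f′(s) = 8s³ + 10s + 5
s₁ = -2 − 0.1·(-79) = 5.9
s₂ = 5.9 − 0.1·1707.032 = -164.8032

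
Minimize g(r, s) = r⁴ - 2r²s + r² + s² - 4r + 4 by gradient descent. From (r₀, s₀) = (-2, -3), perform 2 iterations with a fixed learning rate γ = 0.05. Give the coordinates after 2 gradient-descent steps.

(0.3824, -1.926)

∇g = (4r³ - 4rs + 2r - 4, -2r² + 2s)
Step 1: at (-2, -3), ∇g = (-64, -14) → (-2, -3) − 0.05·(-64, -14) = (1.2, -2.3)
Step 2: at (1.2, -2.3), ∇g = (16.352, -7.48) → (1.2, -2.3) − 0.05·(16.352, -7.48) = (0.3824, -1.926)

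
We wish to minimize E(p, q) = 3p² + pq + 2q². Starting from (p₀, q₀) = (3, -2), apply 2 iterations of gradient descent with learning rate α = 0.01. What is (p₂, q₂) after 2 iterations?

(2.6891, -1.9004)

∇E = (6p + q, p + 4q)
(p₁, q₁) = (3, -2) − 0.01·(16, -5) = (2.84, -1.95)
(p₂, q₂) = (2.84, -1.95) − 0.01·(15.09, -4.96) = (2.6891, -1.9004)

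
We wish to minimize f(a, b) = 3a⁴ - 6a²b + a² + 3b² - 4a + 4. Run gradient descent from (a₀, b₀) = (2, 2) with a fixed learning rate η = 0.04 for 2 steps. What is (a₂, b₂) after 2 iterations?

∇f = (12a³ - 12ab + 2a - 4, -6a² + 6b)
Step 1: at (2, 2), ∇f = (48, -12) → (2, 2) − 0.04·(48, -12) = (0.08, 2.48)
Step 2: at (0.08, 2.48), ∇f = (-6.214656, 14.8416) → (0.08, 2.48) − 0.04·(-6.214656, 14.8416) = (0.32858624, 1.886336)

(0.32858624, 1.886336)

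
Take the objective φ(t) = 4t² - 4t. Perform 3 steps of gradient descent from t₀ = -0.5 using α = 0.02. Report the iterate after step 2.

-0.2056

φ′(t) = 8t - 4
Step 1: φ′(-0.5) = -8; t₁ = -0.5 − 0.02·(-8) = -0.34
Step 2: φ′(-0.34) = -6.72; t₂ = -0.34 − 0.02·(-6.72) = -0.2056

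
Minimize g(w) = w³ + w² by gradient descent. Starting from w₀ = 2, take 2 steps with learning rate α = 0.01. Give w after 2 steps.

g′(w) = 3w² + 2w
w₁ = 2 − 0.01·16 = 1.84
w₂ = 1.84 − 0.01·13.8368 = 1.701632

1.701632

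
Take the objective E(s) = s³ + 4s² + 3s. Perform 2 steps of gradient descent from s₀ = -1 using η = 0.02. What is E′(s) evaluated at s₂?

E′(s) = 3s² + 8s + 3
Step 1: E′(-1) = -2; s₁ = -1 − 0.02·(-2) = -0.96
Step 2: E′(-0.96) = -1.9152; s₂ = -0.96 − 0.02·(-1.9152) = -0.921696
E′(s) at (-0.921696) = -1.824997450752

-1.824997450752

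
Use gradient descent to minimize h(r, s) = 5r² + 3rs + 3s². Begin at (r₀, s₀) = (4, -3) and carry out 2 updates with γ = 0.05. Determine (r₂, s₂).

∇h = (10r + 3s, 3r + 6s)
(r₁, s₁) = (4, -3) − 0.05·(31, -6) = (2.45, -2.7)
(r₂, s₂) = (2.45, -2.7) − 0.05·(16.4, -8.85) = (1.63, -2.2575)

(1.63, -2.2575)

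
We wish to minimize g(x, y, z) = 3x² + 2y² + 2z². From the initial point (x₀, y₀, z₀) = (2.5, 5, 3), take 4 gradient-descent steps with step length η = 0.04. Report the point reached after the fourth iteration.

∇g = (6x, 4y, 4z)
Step 1: at (2.5, 5, 3), ∇g = (15, 20, 12) → (2.5, 5, 3) − 0.04·(15, 20, 12) = (1.9, 4.2, 2.52)
Step 2: at (1.9, 4.2, 2.52), ∇g = (11.4, 16.8, 10.08) → (1.9, 4.2, 2.52) − 0.04·(11.4, 16.8, 10.08) = (1.444, 3.528, 2.1168)
Step 3: at (1.444, 3.528, 2.1168), ∇g = (8.664, 14.112, 8.4672) → (1.444, 3.528, 2.1168) − 0.04·(8.664, 14.112, 8.4672) = (1.09744, 2.96352, 1.778112)
Step 4: at (1.09744, 2.96352, 1.778112), ∇g = (6.58464, 11.85408, 7.112448) → (1.09744, 2.96352, 1.778112) − 0.04·(6.58464, 11.85408, 7.112448) = (0.8340544, 2.4893568, 1.49361408)

(0.8340544, 2.4893568, 1.49361408)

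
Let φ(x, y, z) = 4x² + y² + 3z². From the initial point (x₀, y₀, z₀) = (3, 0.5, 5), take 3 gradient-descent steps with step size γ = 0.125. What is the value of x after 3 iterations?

∇φ = (8x, 2y, 6z)
(x₁, y₁, z₁) = (3, 0.5, 5) − 0.125·(24, 1, 30) = (0, 0.375, 1.25)
(x₂, y₂, z₂) = (0, 0.375, 1.25) − 0.125·(0, 0.75, 7.5) = (0, 0.28125, 0.3125)
(x₃, y₃, z₃) = (0, 0.28125, 0.3125) − 0.125·(0, 0.5625, 1.875) = (0, 0.2109375, 0.078125)
x = 0

0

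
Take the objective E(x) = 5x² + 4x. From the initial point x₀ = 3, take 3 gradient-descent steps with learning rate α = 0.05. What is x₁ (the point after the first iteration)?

1.3

E′(x) = 10x + 4
Step 1: E′(3) = 34; x₁ = 3 − 0.05·34 = 1.3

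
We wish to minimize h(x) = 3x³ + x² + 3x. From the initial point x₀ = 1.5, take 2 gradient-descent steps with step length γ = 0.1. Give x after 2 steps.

-2.3390625

h′(x) = 9x² + 2x + 3
Step 1: h′(1.5) = 26.25; x₁ = 1.5 − 0.1·26.25 = -1.125
Step 2: h′(-1.125) = 12.140625; x₂ = -1.125 − 0.1·12.140625 = -2.3390625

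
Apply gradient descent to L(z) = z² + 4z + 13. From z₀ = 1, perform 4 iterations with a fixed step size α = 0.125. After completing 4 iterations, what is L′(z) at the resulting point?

1.8984375

L′(z) = 2z + 4
Step 1: L′(1) = 6; z₁ = 1 − 0.125·6 = 0.25
Step 2: L′(0.25) = 4.5; z₂ = 0.25 − 0.125·4.5 = -0.3125
Step 3: L′(-0.3125) = 3.375; z₃ = -0.3125 − 0.125·3.375 = -0.734375
Step 4: L′(-0.734375) = 2.53125; z₄ = -0.734375 − 0.125·2.53125 = -1.05078125
L′(z) at (-1.05078125) = 1.8984375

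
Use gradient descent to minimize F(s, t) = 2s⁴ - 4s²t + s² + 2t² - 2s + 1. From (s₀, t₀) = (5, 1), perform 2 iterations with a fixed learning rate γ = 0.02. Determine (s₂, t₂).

∇F = (8s³ - 8st + 2s - 2, -4s² + 4t)
(s₁, t₁) = (5, 1) − 0.02·(968, -96) = (-14.36, 2.92)
(s₂, t₂) = (-14.36, 2.92) − 0.02·(-23384.629248, -813.1584) = (453.33258496, 19.183168)

(453.33258496, 19.183168)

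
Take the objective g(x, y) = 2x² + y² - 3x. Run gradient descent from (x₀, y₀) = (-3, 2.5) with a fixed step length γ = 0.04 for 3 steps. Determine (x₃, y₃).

∇g = (4x - 3, 2y)
(x₁, y₁) = (-3, 2.5) − 0.04·(-15, 5) = (-2.4, 2.3)
(x₂, y₂) = (-2.4, 2.3) − 0.04·(-12.6, 4.6) = (-1.896, 2.116)
(x₃, y₃) = (-1.896, 2.116) − 0.04·(-10.584, 4.232) = (-1.47264, 1.94672)

(-1.47264, 1.94672)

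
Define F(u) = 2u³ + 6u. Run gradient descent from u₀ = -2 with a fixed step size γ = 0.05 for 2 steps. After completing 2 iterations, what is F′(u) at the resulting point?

341.25375

F′(u) = 6u² + 6
u₁ = -2 − 0.05·30 = -3.5
u₂ = -3.5 − 0.05·79.5 = -7.475
F′(u) at (-7.475) = 341.25375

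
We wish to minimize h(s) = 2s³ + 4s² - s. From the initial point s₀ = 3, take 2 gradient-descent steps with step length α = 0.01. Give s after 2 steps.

1.763226

h′(s) = 6s² + 8s - 1
s₁ = 3 − 0.01·77 = 2.23
s₂ = 2.23 − 0.01·46.6774 = 1.763226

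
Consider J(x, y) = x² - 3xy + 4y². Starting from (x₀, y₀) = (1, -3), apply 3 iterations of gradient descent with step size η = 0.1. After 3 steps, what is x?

-0.163

∇J = (2x - 3y, -3x + 8y)
Step 1: at (1, -3), ∇J = (11, -27) → (1, -3) − 0.1·(11, -27) = (-0.1, -0.3)
Step 2: at (-0.1, -0.3), ∇J = (0.7, -2.1) → (-0.1, -0.3) − 0.1·(0.7, -2.1) = (-0.17, -0.09)
Step 3: at (-0.17, -0.09), ∇J = (-0.07, -0.21) → (-0.17, -0.09) − 0.1·(-0.07, -0.21) = (-0.163, -0.069)
x = -0.163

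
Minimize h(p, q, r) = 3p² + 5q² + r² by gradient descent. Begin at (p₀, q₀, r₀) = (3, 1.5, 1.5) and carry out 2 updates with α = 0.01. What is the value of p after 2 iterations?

2.6508

∇h = (6p, 10q, 2r)
Step 1: at (3, 1.5, 1.5), ∇h = (18, 15, 3) → (3, 1.5, 1.5) − 0.01·(18, 15, 3) = (2.82, 1.35, 1.47)
Step 2: at (2.82, 1.35, 1.47), ∇h = (16.92, 13.5, 2.94) → (2.82, 1.35, 1.47) − 0.01·(16.92, 13.5, 2.94) = (2.6508, 1.215, 1.4406)
p = 2.6508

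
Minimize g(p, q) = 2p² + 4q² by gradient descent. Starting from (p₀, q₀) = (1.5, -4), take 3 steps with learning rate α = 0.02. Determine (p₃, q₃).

(1.168032, -2.370816)

∇g = (4p, 8q)
Step 1: at (1.5, -4), ∇g = (6, -32) → (1.5, -4) − 0.02·(6, -32) = (1.38, -3.36)
Step 2: at (1.38, -3.36), ∇g = (5.52, -26.88) → (1.38, -3.36) − 0.02·(5.52, -26.88) = (1.2696, -2.8224)
Step 3: at (1.2696, -2.8224), ∇g = (5.0784, -22.5792) → (1.2696, -2.8224) − 0.02·(5.0784, -22.5792) = (1.168032, -2.370816)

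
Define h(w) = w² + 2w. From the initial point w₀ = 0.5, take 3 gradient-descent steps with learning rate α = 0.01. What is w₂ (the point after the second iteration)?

0.4406

h′(w) = 2w + 2
w₁ = 0.5 − 0.01·3 = 0.47
w₂ = 0.47 − 0.01·2.94 = 0.4406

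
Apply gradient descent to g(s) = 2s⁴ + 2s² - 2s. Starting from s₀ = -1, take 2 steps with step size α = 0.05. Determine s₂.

g′(s) = 8s³ + 4s - 2
s₁ = -1 − 0.05·(-14) = -0.3
s₂ = -0.3 − 0.05·(-3.416) = -0.1292

-0.1292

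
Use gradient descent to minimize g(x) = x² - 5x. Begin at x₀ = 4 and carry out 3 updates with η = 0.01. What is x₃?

3.911788

g′(x) = 2x - 5
Step 1: g′(4) = 3; x₁ = 4 − 0.01·3 = 3.97
Step 2: g′(3.97) = 2.94; x₂ = 3.97 − 0.01·2.94 = 3.9406
Step 3: g′(3.9406) = 2.8812; x₃ = 3.9406 − 0.01·2.8812 = 3.911788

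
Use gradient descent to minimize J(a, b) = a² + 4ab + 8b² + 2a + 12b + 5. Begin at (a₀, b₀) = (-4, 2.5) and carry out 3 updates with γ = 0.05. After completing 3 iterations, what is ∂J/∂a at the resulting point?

∇J = (2a + 4b + 2, 4a + 16b + 12)
Step 1: at (-4, 2.5), ∇J = (4, 36) → (-4, 2.5) − 0.05·(4, 36) = (-4.2, 0.7)
Step 2: at (-4.2, 0.7), ∇J = (-3.6, 6.4) → (-4.2, 0.7) − 0.05·(-3.6, 6.4) = (-4.02, 0.38)
Step 3: at (-4.02, 0.38), ∇J = (-4.52, 2) → (-4.02, 0.38) − 0.05·(-4.52, 2) = (-3.794, 0.28)
∂J/∂a at (-3.794, 0.28) = -4.468

-4.468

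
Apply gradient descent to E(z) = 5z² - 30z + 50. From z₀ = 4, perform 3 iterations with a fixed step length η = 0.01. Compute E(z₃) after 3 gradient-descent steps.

E′(z) = 10z - 30
z₁ = 4 − 0.01·10 = 3.9
z₂ = 3.9 − 0.01·9 = 3.81
z₃ = 3.81 − 0.01·8.1 = 3.729
E(3.729) = 7.657205

7.657205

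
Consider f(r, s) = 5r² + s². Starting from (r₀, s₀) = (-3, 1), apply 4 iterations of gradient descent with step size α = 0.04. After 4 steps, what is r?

∇f = (10r, 2s)
(r₁, s₁) = (-3, 1) − 0.04·(-30, 2) = (-1.8, 0.92)
(r₂, s₂) = (-1.8, 0.92) − 0.04·(-18, 1.84) = (-1.08, 0.8464)
(r₃, s₃) = (-1.08, 0.8464) − 0.04·(-10.8, 1.6928) = (-0.648, 0.778688)
(r₄, s₄) = (-0.648, 0.778688) − 0.04·(-6.48, 1.557376) = (-0.3888, 0.71639296)
r = -0.3888

-0.3888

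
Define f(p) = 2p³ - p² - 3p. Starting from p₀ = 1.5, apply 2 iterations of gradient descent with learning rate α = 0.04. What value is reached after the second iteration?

1.0704

f′(p) = 6p² - 2p - 3
p₁ = 1.5 − 0.04·7.5 = 1.2
p₂ = 1.2 − 0.04·3.24 = 1.0704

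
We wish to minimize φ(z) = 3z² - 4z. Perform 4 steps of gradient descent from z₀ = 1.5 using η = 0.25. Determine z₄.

φ′(z) = 6z - 4
z₁ = 1.5 − 0.25·5 = 0.25
z₂ = 0.25 − 0.25·(-2.5) = 0.875
z₃ = 0.875 − 0.25·1.25 = 0.5625
z₄ = 0.5625 − 0.25·(-0.625) = 0.71875

0.71875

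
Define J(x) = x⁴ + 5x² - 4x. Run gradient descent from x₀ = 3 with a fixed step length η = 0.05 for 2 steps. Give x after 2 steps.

J′(x) = 4x³ + 10x - 4
x₁ = 3 − 0.05·134 = -3.7
x₂ = -3.7 − 0.05·(-243.612) = 8.4806

8.4806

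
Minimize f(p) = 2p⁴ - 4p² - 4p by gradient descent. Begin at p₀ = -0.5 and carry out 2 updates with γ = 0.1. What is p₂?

-0.2688

f′(p) = 8p³ - 8p - 4
p₁ = -0.5 − 0.1·(-1) = -0.4
p₂ = -0.4 − 0.1·(-1.312) = -0.2688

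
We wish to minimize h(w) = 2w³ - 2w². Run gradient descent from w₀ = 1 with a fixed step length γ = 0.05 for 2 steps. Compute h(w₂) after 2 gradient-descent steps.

h′(w) = 6w² - 4w
w₁ = 1 − 0.05·2 = 0.9
w₂ = 0.9 − 0.05·1.26 = 0.837
h(0.837) = -0.228385494

-0.228385494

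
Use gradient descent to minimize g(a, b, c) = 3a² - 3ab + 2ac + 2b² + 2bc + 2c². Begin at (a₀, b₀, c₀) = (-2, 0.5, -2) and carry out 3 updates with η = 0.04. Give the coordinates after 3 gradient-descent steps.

(-0.495808, 0.213696, -0.990784)

∇g = (6a - 3b + 2c, -3a + 4b + 2c, 2a + 2b + 4c)
Step 1: at (-2, 0.5, -2), ∇g = (-17.5, 4, -11) → (-2, 0.5, -2) − 0.04·(-17.5, 4, -11) = (-1.3, 0.34, -1.56)
Step 2: at (-1.3, 0.34, -1.56), ∇g = (-11.94, 2.14, -8.16) → (-1.3, 0.34, -1.56) − 0.04·(-11.94, 2.14, -8.16) = (-0.8224, 0.2544, -1.2336)
Step 3: at (-0.8224, 0.2544, -1.2336), ∇g = (-8.1648, 1.0176, -6.0704) → (-0.8224, 0.2544, -1.2336) − 0.04·(-8.1648, 1.0176, -6.0704) = (-0.495808, 0.213696, -0.990784)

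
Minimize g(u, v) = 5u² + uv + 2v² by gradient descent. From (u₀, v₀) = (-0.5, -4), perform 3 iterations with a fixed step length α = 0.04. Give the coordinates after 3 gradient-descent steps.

∇g = (10u + v, u + 4v)
Step 1: at (-0.5, -4), ∇g = (-9, -16.5) → (-0.5, -4) − 0.04·(-9, -16.5) = (-0.14, -3.34)
Step 2: at (-0.14, -3.34), ∇g = (-4.74, -13.5) → (-0.14, -3.34) − 0.04·(-4.74, -13.5) = (0.0496, -2.8)
Step 3: at (0.0496, -2.8), ∇g = (-2.304, -11.1504) → (0.0496, -2.8) − 0.04·(-2.304, -11.1504) = (0.14176, -2.353984)

(0.14176, -2.353984)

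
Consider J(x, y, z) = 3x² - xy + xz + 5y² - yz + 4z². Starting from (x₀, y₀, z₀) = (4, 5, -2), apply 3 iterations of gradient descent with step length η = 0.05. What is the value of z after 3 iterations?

-0.480125

∇J = (6x - y + z, -x + 10y - z, x - y + 8z)
(x₁, y₁, z₁) = (4, 5, -2) − 0.05·(17, 48, -17) = (3.15, 2.6, -1.15)
(x₂, y₂, z₂) = (3.15, 2.6, -1.15) − 0.05·(15.15, 24, -8.65) = (2.3925, 1.4, -0.7175)
(x₃, y₃, z₃) = (2.3925, 1.4, -0.7175) − 0.05·(12.2375, 12.325, -4.7475) = (1.780625, 0.78375, -0.480125)
z = -0.480125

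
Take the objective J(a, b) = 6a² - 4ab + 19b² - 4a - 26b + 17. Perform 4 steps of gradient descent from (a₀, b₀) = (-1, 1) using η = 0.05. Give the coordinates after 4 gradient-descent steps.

∇J = (12a - 4b - 4, -4a + 38b - 26)
(a₁, b₁) = (-1, 1) − 0.05·(-20, 16) = (0, 0.2)
(a₂, b₂) = (0, 0.2) − 0.05·(-4.8, -18.4) = (0.24, 1.12)
(a₃, b₃) = (0.24, 1.12) − 0.05·(-5.6, 15.6) = (0.52, 0.34)
(a₄, b₄) = (0.52, 0.34) − 0.05·(0.88, -15.16) = (0.476, 1.098)

(0.476, 1.098)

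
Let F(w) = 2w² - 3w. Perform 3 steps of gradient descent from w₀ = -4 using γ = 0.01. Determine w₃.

-3.452496

F′(w) = 4w - 3
Step 1: F′(-4) = -19; w₁ = -4 − 0.01·(-19) = -3.81
Step 2: F′(-3.81) = -18.24; w₂ = -3.81 − 0.01·(-18.24) = -3.6276
Step 3: F′(-3.6276) = -17.5104; w₃ = -3.6276 − 0.01·(-17.5104) = -3.452496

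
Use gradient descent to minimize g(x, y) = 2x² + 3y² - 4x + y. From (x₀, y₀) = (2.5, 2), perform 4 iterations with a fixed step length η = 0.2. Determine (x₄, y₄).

∇g = (4x - 4, 6y + 1)
(x₁, y₁) = (2.5, 2) − 0.2·(6, 13) = (1.3, -0.6)
(x₂, y₂) = (1.3, -0.6) − 0.2·(1.2, -2.6) = (1.06, -0.08)
(x₃, y₃) = (1.06, -0.08) − 0.2·(0.24, 0.52) = (1.012, -0.184)
(x₄, y₄) = (1.012, -0.184) − 0.2·(0.048, -0.104) = (1.0024, -0.1632)

(1.0024, -0.1632)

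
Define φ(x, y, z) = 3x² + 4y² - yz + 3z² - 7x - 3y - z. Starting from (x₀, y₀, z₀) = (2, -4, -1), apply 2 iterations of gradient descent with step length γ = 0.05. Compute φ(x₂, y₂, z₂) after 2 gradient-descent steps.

∇φ = (6x - 7, 8y - z - 3, -y + 6z - 1)
Step 1: at (2, -4, -1), ∇φ = (5, -34, -3) → (2, -4, -1) − 0.05·(5, -34, -3) = (1.75, -2.3, -0.85)
Step 2: at (1.75, -2.3, -0.85), ∇φ = (3.5, -20.55, -3.8) → (1.75, -2.3, -0.85) − 0.05·(3.5, -20.55, -3.8) = (1.575, -1.2725, -0.66)
φ(1.575, -1.2725, -0.66) = 7.83835

7.83835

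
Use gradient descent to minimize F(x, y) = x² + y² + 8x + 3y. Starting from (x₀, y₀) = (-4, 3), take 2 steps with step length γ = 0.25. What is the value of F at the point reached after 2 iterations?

-16.984375

∇F = (2x + 8, 2y + 3)
(x₁, y₁) = (-4, 3) − 0.25·(0, 9) = (-4, 0.75)
(x₂, y₂) = (-4, 0.75) − 0.25·(0, 4.5) = (-4, -0.375)
F(-4, -0.375) = -16.984375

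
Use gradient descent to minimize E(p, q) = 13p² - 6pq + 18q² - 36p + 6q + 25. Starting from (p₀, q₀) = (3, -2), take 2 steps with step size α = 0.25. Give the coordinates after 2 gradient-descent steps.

(95.25, -169.25)

∇E = (26p - 6q - 36, -6p + 36q + 6)
(p₁, q₁) = (3, -2) − 0.25·(54, -84) = (-10.5, 19)
(p₂, q₂) = (-10.5, 19) − 0.25·(-423, 753) = (95.25, -169.25)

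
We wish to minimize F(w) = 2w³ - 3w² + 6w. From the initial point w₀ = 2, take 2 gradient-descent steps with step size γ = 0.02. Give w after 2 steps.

F′(w) = 6w² - 6w + 6
w₁ = 2 − 0.02·18 = 1.64
w₂ = 1.64 − 0.02·12.2976 = 1.394048

1.394048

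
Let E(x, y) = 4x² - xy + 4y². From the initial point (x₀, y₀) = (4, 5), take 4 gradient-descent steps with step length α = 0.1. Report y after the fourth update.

∇E = (8x - y, -x + 8y)
(x₁, y₁) = (4, 5) − 0.1·(27, 36) = (1.3, 1.4)
(x₂, y₂) = (1.3, 1.4) − 0.1·(9, 9.9) = (0.4, 0.41)
(x₃, y₃) = (0.4, 0.41) − 0.1·(2.79, 2.88) = (0.121, 0.122)
(x₄, y₄) = (0.121, 0.122) − 0.1·(0.846, 0.855) = (0.0364, 0.0365)
y = 0.0365

0.0365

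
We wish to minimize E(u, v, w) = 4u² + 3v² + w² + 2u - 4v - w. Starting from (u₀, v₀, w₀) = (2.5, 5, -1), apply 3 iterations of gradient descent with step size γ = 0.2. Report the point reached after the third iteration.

∇E = (8u + 2, 6v - 4, 2w - 1)
(u₁, v₁, w₁) = (2.5, 5, -1) − 0.2·(22, 26, -3) = (-1.9, -0.2, -0.4)
(u₂, v₂, w₂) = (-1.9, -0.2, -0.4) − 0.2·(-13.2, -5.2, -1.8) = (0.74, 0.84, -0.04)
(u₃, v₃, w₃) = (0.74, 0.84, -0.04) − 0.2·(7.92, 1.04, -1.08) = (-0.844, 0.632, 0.176)

(-0.844, 0.632, 0.176)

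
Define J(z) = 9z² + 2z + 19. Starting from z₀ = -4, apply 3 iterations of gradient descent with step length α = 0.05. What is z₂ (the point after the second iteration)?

J′(z) = 18z + 2
Step 1: J′(-4) = -70; z₁ = -4 − 0.05·(-70) = -0.5
Step 2: J′(-0.5) = -7; z₂ = -0.5 − 0.05·(-7) = -0.15

-0.15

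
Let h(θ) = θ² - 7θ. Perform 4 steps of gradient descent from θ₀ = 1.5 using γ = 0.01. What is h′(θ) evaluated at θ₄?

-3.68947264

h′(θ) = 2θ - 7
Step 1: h′(1.5) = -4; θ₁ = 1.5 − 0.01·(-4) = 1.54
Step 2: h′(1.54) = -3.92; θ₂ = 1.54 − 0.01·(-3.92) = 1.5792
Step 3: h′(1.5792) = -3.8416; θ₃ = 1.5792 − 0.01·(-3.8416) = 1.617616
Step 4: h′(1.617616) = -3.764768; θ₄ = 1.617616 − 0.01·(-3.764768) = 1.65526368
h′(θ) at (1.65526368) = -3.68947264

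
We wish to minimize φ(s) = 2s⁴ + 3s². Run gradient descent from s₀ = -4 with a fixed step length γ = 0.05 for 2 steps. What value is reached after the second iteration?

-4724.9808

φ′(s) = 8s³ + 6s
Step 1: φ′(-4) = -536; s₁ = -4 − 0.05·(-536) = 22.8
Step 2: φ′(22.8) = 94955.616; s₂ = 22.8 − 0.05·94955.616 = -4724.9808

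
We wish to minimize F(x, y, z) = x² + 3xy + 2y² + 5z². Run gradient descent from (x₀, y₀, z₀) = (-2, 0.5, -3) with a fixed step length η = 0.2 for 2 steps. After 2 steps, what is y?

∇F = (2x + 3y, 3x + 4y, 10z)
(x₁, y₁, z₁) = (-2, 0.5, -3) − 0.2·(-2.5, -4, -30) = (-1.5, 1.3, 3)
(x₂, y₂, z₂) = (-1.5, 1.3, 3) − 0.2·(0.9, 0.7, 30) = (-1.68, 1.16, -3)
y = 1.16

1.16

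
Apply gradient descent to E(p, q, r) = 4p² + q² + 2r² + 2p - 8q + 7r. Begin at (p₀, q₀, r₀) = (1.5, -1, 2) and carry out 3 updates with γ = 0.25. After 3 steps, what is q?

3.375

∇E = (8p + 2, 2q - 8, 4r + 7)
Step 1: at (1.5, -1, 2), ∇E = (14, -10, 15) → (1.5, -1, 2) − 0.25·(14, -10, 15) = (-2, 1.5, -1.75)
Step 2: at (-2, 1.5, -1.75), ∇E = (-14, -5, 0) → (-2, 1.5, -1.75) − 0.25·(-14, -5, 0) = (1.5, 2.75, -1.75)
Step 3: at (1.5, 2.75, -1.75), ∇E = (14, -2.5, 0) → (1.5, 2.75, -1.75) − 0.25·(14, -2.5, 0) = (-2, 3.375, -1.75)
q = 3.375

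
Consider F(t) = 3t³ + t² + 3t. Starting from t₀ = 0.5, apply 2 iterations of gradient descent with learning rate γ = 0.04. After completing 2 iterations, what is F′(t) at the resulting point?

F′(t) = 9t² + 2t + 3
t₁ = 0.5 − 0.04·6.25 = 0.25
t₂ = 0.25 − 0.04·4.0625 = 0.0875
F′(t) at (0.0875) = 3.24390625

3.24390625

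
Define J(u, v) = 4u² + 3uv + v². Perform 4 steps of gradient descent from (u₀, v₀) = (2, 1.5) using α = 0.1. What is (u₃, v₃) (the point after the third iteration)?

(-0.1865, 0.453)

∇J = (8u + 3v, 3u + 2v)
Step 1: at (2, 1.5), ∇J = (20.5, 9) → (2, 1.5) − 0.1·(20.5, 9) = (-0.05, 0.6)
Step 2: at (-0.05, 0.6), ∇J = (1.4, 1.05) → (-0.05, 0.6) − 0.1·(1.4, 1.05) = (-0.19, 0.495)
Step 3: at (-0.19, 0.495), ∇J = (-0.035, 0.42) → (-0.19, 0.495) − 0.1·(-0.035, 0.42) = (-0.1865, 0.453)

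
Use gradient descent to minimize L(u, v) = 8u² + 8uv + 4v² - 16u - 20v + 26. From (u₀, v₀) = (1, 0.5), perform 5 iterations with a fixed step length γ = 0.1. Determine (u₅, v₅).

(-0.20128, 2.6312)

∇L = (16u + 8v - 16, 8u + 8v - 20)
(u₁, v₁) = (1, 0.5) − 0.1·(4, -8) = (0.6, 1.3)
(u₂, v₂) = (0.6, 1.3) − 0.1·(4, -4.8) = (0.2, 1.78)
(u₃, v₃) = (0.2, 1.78) − 0.1·(1.44, -4.16) = (0.056, 2.196)
(u₄, v₄) = (0.056, 2.196) − 0.1·(2.464, -1.984) = (-0.1904, 2.3944)
(u₅, v₅) = (-0.1904, 2.3944) − 0.1·(0.1088, -2.368) = (-0.20128, 2.6312)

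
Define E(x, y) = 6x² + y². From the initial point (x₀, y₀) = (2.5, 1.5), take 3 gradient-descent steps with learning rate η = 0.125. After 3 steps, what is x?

∇E = (12x, 2y)
(x₁, y₁) = (2.5, 1.5) − 0.125·(30, 3) = (-1.25, 1.125)
(x₂, y₂) = (-1.25, 1.125) − 0.125·(-15, 2.25) = (0.625, 0.84375)
(x₃, y₃) = (0.625, 0.84375) − 0.125·(7.5, 1.6875) = (-0.3125, 0.6328125)
x = -0.3125

-0.3125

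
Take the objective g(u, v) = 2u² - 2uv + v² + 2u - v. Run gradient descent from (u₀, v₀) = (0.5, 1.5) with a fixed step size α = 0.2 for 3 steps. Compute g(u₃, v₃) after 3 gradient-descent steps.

-0.041488

∇g = (4u - 2v + 2, -2u + 2v - 1)
(u₁, v₁) = (0.5, 1.5) − 0.2·(1, 1) = (0.3, 1.3)
(u₂, v₂) = (0.3, 1.3) − 0.2·(0.6, 1) = (0.18, 1.1)
(u₃, v₃) = (0.18, 1.1) − 0.2·(0.52, 0.84) = (0.076, 0.932)
g(0.076, 0.932) = -0.041488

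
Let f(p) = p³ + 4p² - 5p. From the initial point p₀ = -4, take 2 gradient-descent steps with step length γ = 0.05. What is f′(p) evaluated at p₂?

f′(p) = 3p² + 8p - 5
p₁ = -4 − 0.05·11 = -4.55
p₂ = -4.55 − 0.05·20.7075 = -5.585375
f′(p) at (-5.585375) = 43.906241671875

43.906241671875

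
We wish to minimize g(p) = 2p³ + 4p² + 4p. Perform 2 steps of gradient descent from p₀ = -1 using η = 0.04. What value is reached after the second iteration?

g′(p) = 6p² + 8p + 4
p₁ = -1 − 0.04·2 = -1.08
p₂ = -1.08 − 0.04·2.3584 = -1.174336

-1.174336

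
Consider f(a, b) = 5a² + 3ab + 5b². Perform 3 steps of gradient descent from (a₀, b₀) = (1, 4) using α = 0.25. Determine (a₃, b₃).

∇f = (10a + 3b, 3a + 10b)
Step 1: at (1, 4), ∇f = (22, 43) → (1, 4) − 0.25·(22, 43) = (-4.5, -6.75)
Step 2: at (-4.5, -6.75), ∇f = (-65.25, -81) → (-4.5, -6.75) − 0.25·(-65.25, -81) = (11.8125, 13.5)
Step 3: at (11.8125, 13.5), ∇f = (158.625, 170.4375) → (11.8125, 13.5) − 0.25·(158.625, 170.4375) = (-27.84375, -29.109375)

(-27.84375, -29.109375)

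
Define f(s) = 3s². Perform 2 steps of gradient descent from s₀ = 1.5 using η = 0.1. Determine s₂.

0.24

f′(s) = 6s
s₁ = 1.5 − 0.1·9 = 0.6
s₂ = 0.6 − 0.1·3.6 = 0.24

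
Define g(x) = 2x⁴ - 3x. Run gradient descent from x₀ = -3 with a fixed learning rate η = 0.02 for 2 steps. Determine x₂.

g′(x) = 8x³ - 3
Step 1: g′(-3) = -219; x₁ = -3 − 0.02·(-219) = 1.38
Step 2: g′(1.38) = 18.024576; x₂ = 1.38 − 0.02·18.024576 = 1.01950848

1.01950848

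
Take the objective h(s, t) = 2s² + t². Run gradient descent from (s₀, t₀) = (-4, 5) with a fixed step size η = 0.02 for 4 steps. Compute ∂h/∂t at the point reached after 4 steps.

∇h = (4s, 2t)
(s₁, t₁) = (-4, 5) − 0.02·(-16, 10) = (-3.68, 4.8)
(s₂, t₂) = (-3.68, 4.8) − 0.02·(-14.72, 9.6) = (-3.3856, 4.608)
(s₃, t₃) = (-3.3856, 4.608) − 0.02·(-13.5424, 9.216) = (-3.114752, 4.42368)
(s₄, t₄) = (-3.114752, 4.42368) − 0.02·(-12.459008, 8.84736) = (-2.86557184, 4.2467328)
∂h/∂t at (-2.86557184, 4.2467328) = 8.4934656

8.4934656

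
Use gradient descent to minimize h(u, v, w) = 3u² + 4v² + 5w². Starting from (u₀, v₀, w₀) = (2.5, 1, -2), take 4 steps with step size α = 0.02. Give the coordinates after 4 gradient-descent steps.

(1.4992384, 0.49787136, -0.8192)

∇h = (6u, 8v, 10w)
(u₁, v₁, w₁) = (2.5, 1, -2) − 0.02·(15, 8, -20) = (2.2, 0.84, -1.6)
(u₂, v₂, w₂) = (2.2, 0.84, -1.6) − 0.02·(13.2, 6.72, -16) = (1.936, 0.7056, -1.28)
(u₃, v₃, w₃) = (1.936, 0.7056, -1.28) − 0.02·(11.616, 5.6448, -12.8) = (1.70368, 0.592704, -1.024)
(u₄, v₄, w₄) = (1.70368, 0.592704, -1.024) − 0.02·(10.22208, 4.741632, -10.24) = (1.4992384, 0.49787136, -0.8192)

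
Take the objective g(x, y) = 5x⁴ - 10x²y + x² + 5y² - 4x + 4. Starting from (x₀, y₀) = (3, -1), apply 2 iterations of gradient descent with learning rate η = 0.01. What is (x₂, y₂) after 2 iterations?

(2.5891216, 0.91204)

∇g = (20x³ - 20xy + 2x - 4, -10x² + 10y)
Step 1: at (3, -1), ∇g = (602, -100) → (3, -1) − 0.01·(602, -100) = (-3.02, 0)
Step 2: at (-3.02, 0), ∇g = (-560.91216, -91.204) → (-3.02, 0) − 0.01·(-560.91216, -91.204) = (2.5891216, 0.91204)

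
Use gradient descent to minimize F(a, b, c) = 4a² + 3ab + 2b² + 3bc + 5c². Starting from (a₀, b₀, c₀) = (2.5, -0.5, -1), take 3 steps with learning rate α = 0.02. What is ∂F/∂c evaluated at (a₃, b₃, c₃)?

∇F = (8a + 3b, 3a + 4b + 3c, 3b + 10c)
Step 1: at (2.5, -0.5, -1), ∇F = (18.5, 2.5, -11.5) → (2.5, -0.5, -1) − 0.02·(18.5, 2.5, -11.5) = (2.13, -0.55, -0.77)
Step 2: at (2.13, -0.55, -0.77), ∇F = (15.39, 1.88, -9.35) → (2.13, -0.55, -0.77) − 0.02·(15.39, 1.88, -9.35) = (1.8222, -0.5876, -0.583)
Step 3: at (1.8222, -0.5876, -0.583), ∇F = (12.8148, 1.3672, -7.5928) → (1.8222, -0.5876, -0.583) − 0.02·(12.8148, 1.3672, -7.5928) = (1.565904, -0.614944, -0.431144)
∂F/∂c at (1.565904, -0.614944, -0.431144) = -6.156272

-6.156272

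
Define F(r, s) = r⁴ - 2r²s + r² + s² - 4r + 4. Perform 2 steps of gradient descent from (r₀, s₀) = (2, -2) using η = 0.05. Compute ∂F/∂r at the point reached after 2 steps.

-4.245729656832

∇F = (4r³ - 4rs + 2r - 4, -2r² + 2s)
(r₁, s₁) = (2, -2) − 0.05·(48, -12) = (-0.4, -1.4)
(r₂, s₂) = (-0.4, -1.4) − 0.05·(-7.296, -3.12) = (-0.0352, -1.244)
∂F/∂r at (-0.0352, -1.244) = -4.245729656832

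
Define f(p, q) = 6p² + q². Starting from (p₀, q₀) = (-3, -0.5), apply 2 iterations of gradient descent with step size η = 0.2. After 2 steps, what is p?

-5.88

∇f = (12p, 2q)
Step 1: at (-3, -0.5), ∇f = (-36, -1) → (-3, -0.5) − 0.2·(-36, -1) = (4.2, -0.3)
Step 2: at (4.2, -0.3), ∇f = (50.4, -0.6) → (4.2, -0.3) − 0.2·(50.4, -0.6) = (-5.88, -0.18)
p = -5.88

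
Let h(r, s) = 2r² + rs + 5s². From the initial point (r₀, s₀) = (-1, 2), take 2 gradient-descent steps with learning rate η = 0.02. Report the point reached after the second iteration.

(-0.9156, 1.3152)

∇h = (4r + s, r + 10s)
(r₁, s₁) = (-1, 2) − 0.02·(-2, 19) = (-0.96, 1.62)
(r₂, s₂) = (-0.96, 1.62) − 0.02·(-2.22, 15.24) = (-0.9156, 1.3152)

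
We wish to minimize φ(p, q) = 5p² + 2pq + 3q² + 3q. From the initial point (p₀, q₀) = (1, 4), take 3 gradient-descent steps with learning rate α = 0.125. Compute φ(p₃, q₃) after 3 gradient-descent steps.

∇φ = (10p + 2q, 2p + 6q + 3)
(p₁, q₁) = (1, 4) − 0.125·(18, 29) = (-1.25, 0.375)
(p₂, q₂) = (-1.25, 0.375) − 0.125·(-11.75, 2.75) = (0.21875, 0.03125)
(p₃, q₃) = (0.21875, 0.03125) − 0.125·(2.25, 3.625) = (-0.0625, -0.421875)
φ(-0.0625, -0.421875) = -0.659423828125

-0.659423828125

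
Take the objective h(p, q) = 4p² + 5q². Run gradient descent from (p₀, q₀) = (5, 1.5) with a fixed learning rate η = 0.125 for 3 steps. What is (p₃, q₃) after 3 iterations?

(0, -0.0234375)

∇h = (8p, 10q)
(p₁, q₁) = (5, 1.5) − 0.125·(40, 15) = (0, -0.375)
(p₂, q₂) = (0, -0.375) − 0.125·(0, -3.75) = (0, 0.09375)
(p₃, q₃) = (0, 0.09375) − 0.125·(0, 0.9375) = (0, -0.0234375)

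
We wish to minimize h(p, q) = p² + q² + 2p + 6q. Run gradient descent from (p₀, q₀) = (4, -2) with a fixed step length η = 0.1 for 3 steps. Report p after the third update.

∇h = (2p + 2, 2q + 6)
Step 1: at (4, -2), ∇h = (10, 2) → (4, -2) − 0.1·(10, 2) = (3, -2.2)
Step 2: at (3, -2.2), ∇h = (8, 1.6) → (3, -2.2) − 0.1·(8, 1.6) = (2.2, -2.36)
Step 3: at (2.2, -2.36), ∇h = (6.4, 1.28) → (2.2, -2.36) − 0.1·(6.4, 1.28) = (1.56, -2.488)
p = 1.56

1.56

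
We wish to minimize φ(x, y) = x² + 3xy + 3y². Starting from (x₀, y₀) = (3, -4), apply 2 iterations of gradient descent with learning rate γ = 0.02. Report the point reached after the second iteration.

(3.2172, -3.4432)

∇φ = (2x + 3y, 3x + 6y)
(x₁, y₁) = (3, -4) − 0.02·(-6, -15) = (3.12, -3.7)
(x₂, y₂) = (3.12, -3.7) − 0.02·(-4.86, -12.84) = (3.2172, -3.4432)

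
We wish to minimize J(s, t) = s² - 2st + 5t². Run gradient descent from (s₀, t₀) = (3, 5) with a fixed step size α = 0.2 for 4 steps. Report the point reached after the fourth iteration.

∇J = (2s - 2t, -2s + 10t)
Step 1: at (3, 5), ∇J = (-4, 44) → (3, 5) − 0.2·(-4, 44) = (3.8, -3.8)
Step 2: at (3.8, -3.8), ∇J = (15.2, -45.6) → (3.8, -3.8) − 0.2·(15.2, -45.6) = (0.76, 5.32)
Step 3: at (0.76, 5.32), ∇J = (-9.12, 51.68) → (0.76, 5.32) − 0.2·(-9.12, 51.68) = (2.584, -5.016)
Step 4: at (2.584, -5.016), ∇J = (15.2, -55.328) → (2.584, -5.016) − 0.2·(15.2, -55.328) = (-0.456, 6.0496)

(-0.456, 6.0496)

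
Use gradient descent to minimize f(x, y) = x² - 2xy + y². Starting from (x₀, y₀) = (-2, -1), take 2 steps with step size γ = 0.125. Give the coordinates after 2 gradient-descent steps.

(-1.625, -1.375)

∇f = (2x - 2y, -2x + 2y)
(x₁, y₁) = (-2, -1) − 0.125·(-2, 2) = (-1.75, -1.25)
(x₂, y₂) = (-1.75, -1.25) − 0.125·(-1, 1) = (-1.625, -1.375)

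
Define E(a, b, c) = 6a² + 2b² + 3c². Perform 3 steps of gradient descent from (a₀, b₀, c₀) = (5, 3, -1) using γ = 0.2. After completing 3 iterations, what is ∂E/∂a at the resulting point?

∇E = (12a, 4b, 6c)
Step 1: at (5, 3, -1), ∇E = (60, 12, -6) → (5, 3, -1) − 0.2·(60, 12, -6) = (-7, 0.6, 0.2)
Step 2: at (-7, 0.6, 0.2), ∇E = (-84, 2.4, 1.2) → (-7, 0.6, 0.2) − 0.2·(-84, 2.4, 1.2) = (9.8, 0.12, -0.04)
Step 3: at (9.8, 0.12, -0.04), ∇E = (117.6, 0.48, -0.24) → (9.8, 0.12, -0.04) − 0.2·(117.6, 0.48, -0.24) = (-13.72, 0.024, 0.008)
∂E/∂a at (-13.72, 0.024, 0.008) = -164.64

-164.64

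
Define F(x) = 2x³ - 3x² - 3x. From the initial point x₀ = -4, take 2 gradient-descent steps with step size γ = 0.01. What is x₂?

F′(x) = 6x² - 6x - 3
x₁ = -4 − 0.01·117 = -5.17
x₂ = -5.17 − 0.01·188.3934 = -7.053934

-7.053934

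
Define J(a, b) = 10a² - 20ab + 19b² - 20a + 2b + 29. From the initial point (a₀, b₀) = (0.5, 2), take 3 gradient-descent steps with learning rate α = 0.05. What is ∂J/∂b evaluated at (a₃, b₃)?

∇J = (20a - 20b - 20, -20a + 38b + 2)
(a₁, b₁) = (0.5, 2) − 0.05·(-50, 68) = (3, -1.4)
(a₂, b₂) = (3, -1.4) − 0.05·(68, -111.2) = (-0.4, 4.16)
(a₃, b₃) = (-0.4, 4.16) − 0.05·(-111.2, 168.08) = (5.16, -4.244)
∂J/∂b at (5.16, -4.244) = -262.472

-262.472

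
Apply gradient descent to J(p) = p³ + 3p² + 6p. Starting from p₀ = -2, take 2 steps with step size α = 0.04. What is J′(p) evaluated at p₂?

J′(p) = 3p² + 6p + 6
Step 1: J′(-2) = 6; p₁ = -2 − 0.04·6 = -2.24
Step 2: J′(-2.24) = 7.6128; p₂ = -2.24 − 0.04·7.6128 = -2.544512
J′(p) at (-2.544512) = 10.156551954432

10.156551954432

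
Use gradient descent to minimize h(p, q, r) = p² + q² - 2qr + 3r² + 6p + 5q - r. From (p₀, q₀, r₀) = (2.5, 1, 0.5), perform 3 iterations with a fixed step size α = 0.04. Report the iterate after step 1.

∇h = (2p + 6, 2q - 2r + 5, -2q + 6r - 1)
Step 1: at (2.5, 1, 0.5), ∇h = (11, 6, 0) → (2.5, 1, 0.5) − 0.04·(11, 6, 0) = (2.06, 0.76, 0.5)

(2.06, 0.76, 0.5)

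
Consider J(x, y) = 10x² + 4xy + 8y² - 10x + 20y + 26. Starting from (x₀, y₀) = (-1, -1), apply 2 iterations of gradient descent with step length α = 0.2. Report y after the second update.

-6.44

∇J = (20x + 4y - 10, 4x + 16y + 20)
(x₁, y₁) = (-1, -1) − 0.2·(-34, 0) = (5.8, -1)
(x₂, y₂) = (5.8, -1) − 0.2·(102, 27.2) = (-14.6, -6.44)
y = -6.44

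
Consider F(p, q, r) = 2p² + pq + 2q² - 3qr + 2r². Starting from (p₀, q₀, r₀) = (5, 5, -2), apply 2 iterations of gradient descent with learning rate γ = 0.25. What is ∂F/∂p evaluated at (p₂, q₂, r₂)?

5.875

∇F = (4p + q, p + 4q - 3r, -3q + 4r)
Step 1: at (5, 5, -2), ∇F = (25, 31, -23) → (5, 5, -2) − 0.25·(25, 31, -23) = (-1.25, -2.75, 3.75)
Step 2: at (-1.25, -2.75, 3.75), ∇F = (-7.75, -23.5, 23.25) → (-1.25, -2.75, 3.75) − 0.25·(-7.75, -23.5, 23.25) = (0.6875, 3.125, -2.0625)
∂F/∂p at (0.6875, 3.125, -2.0625) = 5.875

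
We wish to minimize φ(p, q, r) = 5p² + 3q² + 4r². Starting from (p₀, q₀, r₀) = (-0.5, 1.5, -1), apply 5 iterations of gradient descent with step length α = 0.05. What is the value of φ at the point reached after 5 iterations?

∇φ = (10p, 6q, 8r)
(p₁, q₁, r₁) = (-0.5, 1.5, -1) − 0.05·(-5, 9, -8) = (-0.25, 1.05, -0.6)
(p₂, q₂, r₂) = (-0.25, 1.05, -0.6) − 0.05·(-2.5, 6.3, -4.8) = (-0.125, 0.735, -0.36)
(p₃, q₃, r₃) = (-0.125, 0.735, -0.36) − 0.05·(-1.25, 4.41, -2.88) = (-0.0625, 0.5145, -0.216)
(p₄, q₄, r₄) = (-0.0625, 0.5145, -0.216) − 0.05·(-0.625, 3.087, -1.728) = (-0.03125, 0.36015, -0.1296)
(p₅, q₅, r₅) = (-0.03125, 0.36015, -0.1296) − 0.05·(-0.3125, 2.1609, -1.0368) = (-0.015625, 0.252105, -0.07776)
φ(-0.015625, 0.252105, -0.07776) = 0.2160779666

0.2160779666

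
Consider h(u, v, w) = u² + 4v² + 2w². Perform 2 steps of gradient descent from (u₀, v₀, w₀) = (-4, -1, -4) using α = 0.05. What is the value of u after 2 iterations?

∇h = (2u, 8v, 4w)
(u₁, v₁, w₁) = (-4, -1, -4) − 0.05·(-8, -8, -16) = (-3.6, -0.6, -3.2)
(u₂, v₂, w₂) = (-3.6, -0.6, -3.2) − 0.05·(-7.2, -4.8, -12.8) = (-3.24, -0.36, -2.56)
u = -3.24

-3.24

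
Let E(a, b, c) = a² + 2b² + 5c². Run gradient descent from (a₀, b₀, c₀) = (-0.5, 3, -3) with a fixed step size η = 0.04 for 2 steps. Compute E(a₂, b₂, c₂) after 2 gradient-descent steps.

∇E = (2a, 4b, 10c)
Step 1: at (-0.5, 3, -3), ∇E = (-1, 12, -30) → (-0.5, 3, -3) − 0.04·(-1, 12, -30) = (-0.46, 2.52, -1.8)
Step 2: at (-0.46, 2.52, -1.8), ∇E = (-0.92, 10.08, -18) → (-0.46, 2.52, -1.8) − 0.04·(-0.92, 10.08, -18) = (-0.4232, 2.1168, -1.08)
E(-0.4232, 2.1168, -1.08) = 14.97278272

14.97278272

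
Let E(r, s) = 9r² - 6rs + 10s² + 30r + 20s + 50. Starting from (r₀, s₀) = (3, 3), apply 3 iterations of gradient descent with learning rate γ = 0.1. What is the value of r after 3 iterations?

∇E = (18r - 6s + 30, -6r + 20s + 20)
Step 1: at (3, 3), ∇E = (66, 62) → (3, 3) − 0.1·(66, 62) = (-3.6, -3.2)
Step 2: at (-3.6, -3.2), ∇E = (-15.6, -22.4) → (-3.6, -3.2) − 0.1·(-15.6, -22.4) = (-2.04, -0.96)
Step 3: at (-2.04, -0.96), ∇E = (-0.96, 13.04) → (-2.04, -0.96) − 0.1·(-0.96, 13.04) = (-1.944, -2.264)
r = -1.944

-1.944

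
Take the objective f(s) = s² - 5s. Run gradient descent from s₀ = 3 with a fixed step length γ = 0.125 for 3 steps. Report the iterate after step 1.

2.875

f′(s) = 2s - 5
Step 1: f′(3) = 1; s₁ = 3 − 0.125·1 = 2.875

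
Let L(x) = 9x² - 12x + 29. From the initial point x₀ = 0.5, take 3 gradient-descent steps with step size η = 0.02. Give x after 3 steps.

L′(x) = 18x - 12
Step 1: L′(0.5) = -3; x₁ = 0.5 − 0.02·(-3) = 0.56
Step 2: L′(0.56) = -1.92; x₂ = 0.56 − 0.02·(-1.92) = 0.5984
Step 3: L′(0.5984) = -1.2288; x₃ = 0.5984 − 0.02·(-1.2288) = 0.622976

0.622976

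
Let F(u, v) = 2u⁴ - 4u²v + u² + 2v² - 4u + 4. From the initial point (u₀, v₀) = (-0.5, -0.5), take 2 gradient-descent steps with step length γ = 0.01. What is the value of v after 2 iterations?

-0.444144

∇F = (8u³ - 8uv + 2u - 4, -4u² + 4v)
(u₁, v₁) = (-0.5, -0.5) − 0.01·(-8, -3) = (-0.42, -0.47)
(u₂, v₂) = (-0.42, -0.47) − 0.01·(-7.011904, -2.5856) = (-0.34988096, -0.444144)
v = -0.444144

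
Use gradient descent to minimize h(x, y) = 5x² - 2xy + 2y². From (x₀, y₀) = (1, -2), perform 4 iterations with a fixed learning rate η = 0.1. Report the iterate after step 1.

(-0.4, -1)

∇h = (10x - 2y, -2x + 4y)
Step 1: at (1, -2), ∇h = (14, -10) → (1, -2) − 0.1·(14, -10) = (-0.4, -1)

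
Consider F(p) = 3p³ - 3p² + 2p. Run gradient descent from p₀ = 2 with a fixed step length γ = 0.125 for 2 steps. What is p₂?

-4.1953125

F′(p) = 9p² - 6p + 2
p₁ = 2 − 0.125·26 = -1.25
p₂ = -1.25 − 0.125·23.5625 = -4.1953125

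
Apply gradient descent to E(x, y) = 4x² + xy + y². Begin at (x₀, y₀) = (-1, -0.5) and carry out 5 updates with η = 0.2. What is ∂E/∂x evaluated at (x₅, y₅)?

0.88

∇E = (8x + y, x + 2y)
Step 1: at (-1, -0.5), ∇E = (-8.5, -2) → (-1, -0.5) − 0.2·(-8.5, -2) = (0.7, -0.1)
Step 2: at (0.7, -0.1), ∇E = (5.5, 0.5) → (0.7, -0.1) − 0.2·(5.5, 0.5) = (-0.4, -0.2)
Step 3: at (-0.4, -0.2), ∇E = (-3.4, -0.8) → (-0.4, -0.2) − 0.2·(-3.4, -0.8) = (0.28, -0.04)
Step 4: at (0.28, -0.04), ∇E = (2.2, 0.2) → (0.28, -0.04) − 0.2·(2.2, 0.2) = (-0.16, -0.08)
Step 5: at (-0.16, -0.08), ∇E = (-1.36, -0.32) → (-0.16, -0.08) − 0.2·(-1.36, -0.32) = (0.112, -0.016)
∂E/∂x at (0.112, -0.016) = 0.88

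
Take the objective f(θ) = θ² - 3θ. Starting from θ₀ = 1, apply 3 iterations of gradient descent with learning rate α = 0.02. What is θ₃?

1.057632

f′(θ) = 2θ - 3
θ₁ = 1 − 0.02·(-1) = 1.02
θ₂ = 1.02 − 0.02·(-0.96) = 1.0392
θ₃ = 1.0392 − 0.02·(-0.9216) = 1.057632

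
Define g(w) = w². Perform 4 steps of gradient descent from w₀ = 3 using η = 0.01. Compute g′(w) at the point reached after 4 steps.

g′(w) = 2w
w₁ = 3 − 0.01·6 = 2.94
w₂ = 2.94 − 0.01·5.88 = 2.8812
w₃ = 2.8812 − 0.01·5.7624 = 2.823576
w₄ = 2.823576 − 0.01·5.647152 = 2.76710448
g′(w) at (2.76710448) = 5.53420896

5.53420896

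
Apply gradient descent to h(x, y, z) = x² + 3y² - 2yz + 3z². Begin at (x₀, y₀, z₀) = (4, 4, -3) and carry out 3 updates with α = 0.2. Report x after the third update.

0.864

∇h = (2x, 6y - 2z, -2y + 6z)
Step 1: at (4, 4, -3), ∇h = (8, 30, -26) → (4, 4, -3) − 0.2·(8, 30, -26) = (2.4, -2, 2.2)
Step 2: at (2.4, -2, 2.2), ∇h = (4.8, -16.4, 17.2) → (2.4, -2, 2.2) − 0.2·(4.8, -16.4, 17.2) = (1.44, 1.28, -1.24)
Step 3: at (1.44, 1.28, -1.24), ∇h = (2.88, 10.16, -10) → (1.44, 1.28, -1.24) − 0.2·(2.88, 10.16, -10) = (0.864, -0.752, 0.76)
x = 0.864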